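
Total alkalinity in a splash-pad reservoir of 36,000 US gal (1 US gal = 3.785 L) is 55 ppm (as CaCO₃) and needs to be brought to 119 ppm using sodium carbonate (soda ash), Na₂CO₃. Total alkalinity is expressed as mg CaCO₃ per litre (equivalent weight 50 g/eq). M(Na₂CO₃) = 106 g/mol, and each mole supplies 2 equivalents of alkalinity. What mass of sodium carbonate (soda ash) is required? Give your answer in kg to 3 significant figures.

Volume: 36,000 US gal × 3.785 L/gal = 136,260 L.
Alkalinity to add: (119 − 55) = 64 mg/L as CaCO₃ × 136,260 L = 8721 g as CaCO₃.
Equivalents: 8721 g ÷ 50 g/eq = 174.4 eq.
Each mole of Na₂CO₃ supplies 2 eq, so 174.4 / 2 = 87.21 mol.
Mass: 87.21 mol × 106 g/mol = 9244 g.

9.24 kg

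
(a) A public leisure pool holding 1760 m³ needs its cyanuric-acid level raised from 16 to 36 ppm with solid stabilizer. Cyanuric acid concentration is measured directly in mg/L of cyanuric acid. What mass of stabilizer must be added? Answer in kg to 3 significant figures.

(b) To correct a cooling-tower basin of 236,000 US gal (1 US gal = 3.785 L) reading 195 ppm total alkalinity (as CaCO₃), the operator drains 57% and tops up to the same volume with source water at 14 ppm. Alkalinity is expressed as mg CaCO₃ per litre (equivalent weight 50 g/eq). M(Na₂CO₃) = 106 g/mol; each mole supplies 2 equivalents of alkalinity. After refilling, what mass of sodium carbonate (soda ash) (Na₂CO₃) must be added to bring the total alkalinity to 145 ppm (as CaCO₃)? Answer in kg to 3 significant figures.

(a) Volume: 1760 m³ = 1,760,000 L.
(a) CYA to add: (36 − 16) = 20 mg/L × 1,760,000 L = 35,200 g cyanuric acid.

(b) Volume: 236,000 US gal × 3.785 L/gal = 893,260 L.
(b) After draining 57% and refilling: 195 × 0.43 + 14 × 0.57 = 91.83 ppm.
(b) Deficit to target: 145 − 91.83 = 53.17 mg/L.
(b) As CaCO₃: 53.17 mg/L × 893,260 L = 47,490 g; ÷ 50 g/eq ÷ 2 = 474.9 mol Na₂CO₃.
(b) Mass: 474.9 × 106 = 50,340 g.

(a) 35.2 kg; (b) 50.3 kg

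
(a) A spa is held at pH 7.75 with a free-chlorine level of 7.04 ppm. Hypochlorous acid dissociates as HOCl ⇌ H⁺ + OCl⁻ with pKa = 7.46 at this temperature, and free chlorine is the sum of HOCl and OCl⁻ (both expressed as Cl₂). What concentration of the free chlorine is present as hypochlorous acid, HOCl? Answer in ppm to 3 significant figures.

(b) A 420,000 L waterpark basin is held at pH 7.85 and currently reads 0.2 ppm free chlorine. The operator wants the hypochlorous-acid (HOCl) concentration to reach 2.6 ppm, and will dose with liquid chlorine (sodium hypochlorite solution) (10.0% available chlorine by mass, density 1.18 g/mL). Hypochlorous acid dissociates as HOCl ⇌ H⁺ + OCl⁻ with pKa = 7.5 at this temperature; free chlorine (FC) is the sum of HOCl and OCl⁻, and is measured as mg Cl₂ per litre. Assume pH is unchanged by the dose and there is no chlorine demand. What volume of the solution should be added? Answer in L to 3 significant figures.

(a) 2.39 ppm; (b) 29.3 L

(a) [OCl⁻]/[HOCl] = 10^(pH − pKa) = 10^(7.75 − 7.46) = 10^0.29 = 1.95.
(a) Fraction as HOCl = 1 / (1 + 1.95) = 0.339.
(a) HOCl = 0.339 × 7.04 ppm = 2.387 ppm.

(b) [OCl⁻]/[HOCl] = 10^(pH − pKa) = 10^(7.85 − 7.5) = 2.239; fraction as HOCl = 1/(1 + 2.239) = 0.3088.
(b) Free chlorine required for 2.6 ppm HOCl: 2.6 / 0.3088 = 8.421 ppm.
(b) FC to add: 8.421 − 0.2 = 8.221 mg/L as Cl₂.
(b) Cl₂ equivalent: 8.221 mg/L × 420,000 L = 3453 g.
(b) Product at 10.0% available Cl: 3453 / 0.1 = 34,530 g.
(b) Volume: 34,530 g ÷ 1.18 g/mL = 29,260 mL.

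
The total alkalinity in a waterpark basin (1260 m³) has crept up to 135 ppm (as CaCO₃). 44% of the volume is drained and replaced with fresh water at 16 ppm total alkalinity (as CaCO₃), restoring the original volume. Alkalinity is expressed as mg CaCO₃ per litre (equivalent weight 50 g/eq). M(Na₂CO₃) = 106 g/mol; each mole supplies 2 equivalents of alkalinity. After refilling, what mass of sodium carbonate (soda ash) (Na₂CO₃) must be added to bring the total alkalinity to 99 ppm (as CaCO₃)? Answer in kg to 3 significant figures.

Volume: 1260 m³ = 1,260,000 L.
After draining 44% and refilling: 135 × 0.56 + 16 × 0.44 = 82.64 ppm.
Deficit to target: 99 − 82.64 = 16.36 mg/L.
As CaCO₃: 16.36 mg/L × 1,260,000 L = 20,610 g; ÷ 50 g/eq ÷ 2 = 206.1 mol Na₂CO₃.
Mass: 206.1 × 106 = 21,850 g.

21.9 kg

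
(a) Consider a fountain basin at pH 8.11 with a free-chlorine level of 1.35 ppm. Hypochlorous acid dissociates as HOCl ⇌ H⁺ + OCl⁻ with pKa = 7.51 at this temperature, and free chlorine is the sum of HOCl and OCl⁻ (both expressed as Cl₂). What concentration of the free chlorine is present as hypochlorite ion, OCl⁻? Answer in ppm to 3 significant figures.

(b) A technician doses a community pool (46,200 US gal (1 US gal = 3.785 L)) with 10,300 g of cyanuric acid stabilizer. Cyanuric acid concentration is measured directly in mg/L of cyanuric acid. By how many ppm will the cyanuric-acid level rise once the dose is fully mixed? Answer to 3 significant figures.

(a) [OCl⁻]/[HOCl] = 10^(pH − pKa) = 10^(8.11 − 7.51) = 10^0.60 = 3.981.
(a) Fraction as HOCl = 1 / (1 + 3.981) = 0.2008.
(a) OCl⁻ = (1 − 0.2008) × 1.35 ppm = 1.079 ppm.

(b) Volume: 46,200 US gal × 3.785 L/gal = 174,867 L.
(b) Rise: 10,300 g / 174,867 L × 1000 = 58.9 mg/L.

(a) 1.08 ppm; (b) 58.9 ppm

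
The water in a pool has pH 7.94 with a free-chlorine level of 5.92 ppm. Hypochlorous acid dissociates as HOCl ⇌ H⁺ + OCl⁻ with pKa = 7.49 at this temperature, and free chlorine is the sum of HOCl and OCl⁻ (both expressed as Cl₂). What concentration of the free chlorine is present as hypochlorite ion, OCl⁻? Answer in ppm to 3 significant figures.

[OCl⁻]/[HOCl] = 10^(pH − pKa) = 10^(7.94 − 7.49) = 10^0.45 = 2.818.
Fraction as HOCl = 1 / (1 + 2.818) = 0.2619.
OCl⁻ = (1 − 0.2619) × 5.92 ppm = 4.37 ppm.

4.37 ppm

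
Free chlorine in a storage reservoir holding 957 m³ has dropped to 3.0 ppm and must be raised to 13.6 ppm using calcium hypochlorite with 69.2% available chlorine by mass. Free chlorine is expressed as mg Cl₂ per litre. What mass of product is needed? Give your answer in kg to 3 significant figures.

Volume: 957 m³ = 957,000 L.
Chlorine deficit: 13.6 − 3.0 = 10.6 ppm = 10.6 mg/L as Cl₂.
Cl₂ equivalent needed: 10.6 mg/L × 957,000 L = 10,140,000 mg = 10,140 g.
Product at 69.2% available chlorine: 10,140 / 0.692 = 14,660 g.

14.7 kg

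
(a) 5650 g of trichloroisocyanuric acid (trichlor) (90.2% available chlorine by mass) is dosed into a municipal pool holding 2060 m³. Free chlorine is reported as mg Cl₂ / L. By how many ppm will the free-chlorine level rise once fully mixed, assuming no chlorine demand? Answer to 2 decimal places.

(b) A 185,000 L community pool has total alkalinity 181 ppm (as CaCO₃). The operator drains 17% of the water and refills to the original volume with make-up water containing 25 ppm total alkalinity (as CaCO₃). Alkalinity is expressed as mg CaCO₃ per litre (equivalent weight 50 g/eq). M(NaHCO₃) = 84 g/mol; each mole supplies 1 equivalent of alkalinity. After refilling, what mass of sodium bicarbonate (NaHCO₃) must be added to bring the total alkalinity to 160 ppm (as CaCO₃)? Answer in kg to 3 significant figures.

(a) 2.47 ppm; (b) 1.72 kg

(a) Volume: 2060 m³ = 2,060,000 L.
(a) Available chlorine delivered: 5650 g × 0.902 = 5096 g as Cl₂.
(a) Concentration rise: 5096 g / 2,060,000 L = 2.474 mg/L = 2.47 ppm.

(b) After draining 17% and refilling: 181 × 0.83 + 25 × 0.17 = 154.48 ppm.
(b) Deficit to target: 160 − 154.48 = 5.52 mg/L.
(b) As CaCO₃: 5.52 mg/L × 185,000 L = 1021 g; ÷ 50 g/eq ÷ 1 = 20.42 mol NaHCO₃.
(b) Mass: 20.42 × 84 = 1716 g.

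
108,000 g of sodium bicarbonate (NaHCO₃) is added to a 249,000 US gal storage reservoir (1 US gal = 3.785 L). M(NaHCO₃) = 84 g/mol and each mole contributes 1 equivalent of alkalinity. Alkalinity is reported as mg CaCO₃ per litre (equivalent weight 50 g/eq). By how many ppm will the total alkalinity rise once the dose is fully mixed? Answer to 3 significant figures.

68.2 ppm

Volume: 249,000 US gal × 3.785 L/gal = 942,465 L.
Moles of NaHCO₃: 108,000 g ÷ 84 g/mol = 1286 mol → 1286 eq of alkalinity.
As CaCO₃: 1286 eq × 50 g/eq = 64,290 g.
Rise: 64,290 g / 942,465 L × 1000 = 68.21 mg/L.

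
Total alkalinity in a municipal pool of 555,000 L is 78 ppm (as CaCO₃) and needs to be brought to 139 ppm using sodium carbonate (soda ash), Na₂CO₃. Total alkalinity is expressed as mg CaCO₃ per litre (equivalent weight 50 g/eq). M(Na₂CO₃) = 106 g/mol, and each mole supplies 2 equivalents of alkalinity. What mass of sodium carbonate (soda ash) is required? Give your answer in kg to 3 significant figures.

35.9 kg

Alkalinity to add: (139 − 78) = 61 mg/L as CaCO₃ × 555,000 L = 33,860 g as CaCO₃.
Equivalents: 33,860 g ÷ 50 g/eq = 677.1 eq.
Each mole of Na₂CO₃ supplies 2 eq, so 677.1 / 2 = 338.6 mol.
Mass: 338.6 mol × 106 g/mol = 35,890 g.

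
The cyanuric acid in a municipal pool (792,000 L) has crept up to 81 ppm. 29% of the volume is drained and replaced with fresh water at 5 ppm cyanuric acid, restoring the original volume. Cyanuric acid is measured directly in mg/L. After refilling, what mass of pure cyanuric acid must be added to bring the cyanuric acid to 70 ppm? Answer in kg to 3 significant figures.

After draining 29% and refilling: 81 × 0.71 + 5 × 0.29 = 58.96 ppm.
Deficit to target: 70 − 58.96 = 11.04 mg/L.
Mass: 11.04 mg/L × 792,000 L = 8744 g cyanuric acid.

8.74 kg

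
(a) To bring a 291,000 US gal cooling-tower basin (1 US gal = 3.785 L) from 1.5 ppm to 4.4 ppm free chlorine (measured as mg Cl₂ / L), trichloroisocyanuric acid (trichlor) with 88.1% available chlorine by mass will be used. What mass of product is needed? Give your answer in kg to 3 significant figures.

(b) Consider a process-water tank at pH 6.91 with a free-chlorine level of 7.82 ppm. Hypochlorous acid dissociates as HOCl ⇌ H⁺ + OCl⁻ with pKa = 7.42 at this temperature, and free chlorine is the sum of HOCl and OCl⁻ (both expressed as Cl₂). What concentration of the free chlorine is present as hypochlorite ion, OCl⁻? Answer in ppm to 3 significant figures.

(a) 3.63 kg; (b) 1.85 ppm

(a) Volume: 291,000 US gal × 3.785 L/gal = 1,101,435 L.
(a) Chlorine deficit: 4.4 − 1.5 = 2.9 ppm = 2.9 mg/L as Cl₂.
(a) Cl₂ equivalent needed: 2.9 mg/L × 1,101,435 L = 3,194,000 mg = 3194 g.
(a) Product at 88.1% available chlorine: 3194 / 0.881 = 3626 g.

(b) [OCl⁻]/[HOCl] = 10^(pH − pKa) = 10^(6.91 − 7.42) = 10^-0.51 = 0.309.
(b) Fraction as HOCl = 1 / (1 + 0.309) = 0.7639.
(b) OCl⁻ = (1 − 0.7639) × 7.82 ppm = 1.846 ppm.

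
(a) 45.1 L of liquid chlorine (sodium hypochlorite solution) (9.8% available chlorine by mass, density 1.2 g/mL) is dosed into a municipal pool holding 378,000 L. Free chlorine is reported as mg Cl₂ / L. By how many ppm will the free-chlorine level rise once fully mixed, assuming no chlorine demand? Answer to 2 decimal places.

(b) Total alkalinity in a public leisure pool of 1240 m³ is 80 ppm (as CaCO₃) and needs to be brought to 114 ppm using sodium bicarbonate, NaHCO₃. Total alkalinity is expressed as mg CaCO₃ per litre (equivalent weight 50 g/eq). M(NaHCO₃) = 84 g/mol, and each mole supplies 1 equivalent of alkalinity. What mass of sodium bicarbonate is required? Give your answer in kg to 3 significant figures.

(a) Mass of solution: 45.1 L × 1000 mL/L × 1.2 g/mL = 54,120 g.
(a) Available chlorine delivered: 54,120 g × 0.098 = 5304 g as Cl₂.
(a) Concentration rise: 5304 g / 378,000 L = 14.03 mg/L = 14.03 ppm.

(b) Volume: 1240 m³ = 1,240,000 L.
(b) Alkalinity to add: (114 − 80) = 34 mg/L as CaCO₃ × 1,240,000 L = 42,160 g as CaCO₃.
(b) Equivalents: 42,160 g ÷ 50 g/eq = 843.2 eq.
(b) NaHCO₃ supplies 1 eq per mole → 843.2 mol.
(b) Mass: 843.2 mol × 84 g/mol = 70,830 g.

(a) 14.03 ppm; (b) 70.8 kg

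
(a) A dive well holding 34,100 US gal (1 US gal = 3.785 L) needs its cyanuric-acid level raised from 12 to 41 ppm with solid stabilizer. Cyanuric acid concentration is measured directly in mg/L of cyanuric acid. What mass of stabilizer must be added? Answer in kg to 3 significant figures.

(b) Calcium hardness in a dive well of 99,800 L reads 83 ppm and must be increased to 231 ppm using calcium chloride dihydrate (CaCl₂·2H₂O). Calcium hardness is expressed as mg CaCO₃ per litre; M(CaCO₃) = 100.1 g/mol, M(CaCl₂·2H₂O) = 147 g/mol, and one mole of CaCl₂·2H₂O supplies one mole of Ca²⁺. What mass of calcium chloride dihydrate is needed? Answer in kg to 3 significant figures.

(a) 3.74 kg; (b) 21.7 kg

(a) Volume: 34,100 US gal × 3.785 L/gal = 129,068 L.
(a) CYA to add: (41 − 12) = 29 mg/L × 129,068 L = 3743 g cyanuric acid.

(b) Hardness to add: (231 − 83) = 148 mg/L as CaCO₃ × 99,800 L = 14,770 g as CaCO₃.
(b) Moles of Ca²⁺ (1 mol Ca²⁺ ≡ 1 mol CaCO₃): 14,770 / 100.1 g/mol = 147.6 mol.
(b) Mass of CaCl₂·2H₂O: 147.6 × 147 = 21,690 g.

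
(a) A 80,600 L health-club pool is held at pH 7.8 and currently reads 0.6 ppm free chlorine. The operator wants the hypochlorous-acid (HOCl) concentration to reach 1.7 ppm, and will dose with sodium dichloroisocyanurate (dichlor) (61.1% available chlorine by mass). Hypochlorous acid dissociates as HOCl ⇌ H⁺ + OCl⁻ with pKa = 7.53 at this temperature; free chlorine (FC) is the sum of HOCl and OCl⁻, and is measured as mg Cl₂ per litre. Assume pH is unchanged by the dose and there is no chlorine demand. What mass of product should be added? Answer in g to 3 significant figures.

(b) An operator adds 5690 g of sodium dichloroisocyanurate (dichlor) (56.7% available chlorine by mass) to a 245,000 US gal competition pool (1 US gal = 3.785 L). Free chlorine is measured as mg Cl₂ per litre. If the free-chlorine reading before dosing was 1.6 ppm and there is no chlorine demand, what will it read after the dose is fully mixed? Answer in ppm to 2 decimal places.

(a) [OCl⁻]/[HOCl] = 10^(pH − pKa) = 10^(7.8 − 7.53) = 1.862; fraction as HOCl = 1/(1 + 1.862) = 0.3494.
(a) Free chlorine required for 1.7 ppm HOCl: 1.7 / 0.3494 = 4.866 ppm.
(a) FC to add: 4.866 − 0.6 = 4.266 mg/L as Cl₂.
(a) Cl₂ equivalent: 4.266 mg/L × 80,600 L = 343.8 g.
(a) Product at 61.1% available Cl: 343.8 / 0.611 = 562.7 g.

(b) Volume: 245,000 US gal × 3.785 L/gal = 927,325 L.
(b) Available chlorine delivered: 5690 g × 0.567 = 3226 g as Cl₂.
(b) Concentration rise: 3226 g / 927,325 L = 3.479 mg/L = 3.48 ppm.
(b) Final FC: 1.6 + 3.48 = 5.08 ppm.

(a) 563 g; (b) 5.08 ppm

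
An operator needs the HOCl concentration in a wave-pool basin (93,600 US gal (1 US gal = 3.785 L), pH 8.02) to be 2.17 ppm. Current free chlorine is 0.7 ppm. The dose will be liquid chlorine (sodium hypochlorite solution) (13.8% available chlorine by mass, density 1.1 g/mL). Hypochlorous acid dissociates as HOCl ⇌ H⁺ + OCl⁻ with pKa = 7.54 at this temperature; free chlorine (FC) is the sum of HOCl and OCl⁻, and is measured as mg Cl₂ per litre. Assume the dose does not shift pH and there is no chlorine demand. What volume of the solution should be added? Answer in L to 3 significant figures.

18.7 L

Volume: 93,600 US gal × 3.785 L/gal = 354,276 L.
[OCl⁻]/[HOCl] = 10^(pH − pKa) = 10^(8.02 − 7.54) = 3.02; fraction as HOCl = 1/(1 + 3.02) = 0.2488.
Free chlorine required for 2.17 ppm HOCl: 2.17 / 0.2488 = 8.723 ppm.
FC to add: 8.723 − 0.7 = 8.023 mg/L as Cl₂.
Cl₂ equivalent: 8.023 mg/L × 354,276 L = 2842 g.
Product at 13.8% available Cl: 2842 / 0.138 = 20,600 g.
Volume: 20,600 g ÷ 1.1 g/mL = 18,730 mL.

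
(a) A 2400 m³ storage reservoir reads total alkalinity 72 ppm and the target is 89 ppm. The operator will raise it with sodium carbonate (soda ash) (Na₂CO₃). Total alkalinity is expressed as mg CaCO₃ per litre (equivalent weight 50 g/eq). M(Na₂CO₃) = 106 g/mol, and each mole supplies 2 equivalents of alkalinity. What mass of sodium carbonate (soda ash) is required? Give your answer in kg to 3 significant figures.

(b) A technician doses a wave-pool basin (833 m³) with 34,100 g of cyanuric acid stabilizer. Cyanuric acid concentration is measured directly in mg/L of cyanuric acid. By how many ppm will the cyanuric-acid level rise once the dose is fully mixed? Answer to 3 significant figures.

(a) Volume: 2400 m³ = 2,400,000 L.
(a) Alkalinity to add: (89 − 72) = 17 mg/L as CaCO₃ × 2,400,000 L = 40,800 g as CaCO₃.
(a) Equivalents: 40,800 g ÷ 50 g/eq = 816 eq.
(a) Each mole of Na₂CO₃ supplies 2 eq, so 816 / 2 = 408 mol.
(a) Mass: 408 mol × 106 g/mol = 43,250 g.

(b) Volume: 833 m³ = 833,000 L.
(b) Rise: 34,100 g / 833,000 L × 1000 = 40.94 mg/L.

(a) 43.2 kg; (b) 40.9 ppm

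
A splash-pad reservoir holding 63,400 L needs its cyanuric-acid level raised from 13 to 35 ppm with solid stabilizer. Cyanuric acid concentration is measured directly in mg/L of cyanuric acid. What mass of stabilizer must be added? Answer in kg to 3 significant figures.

CYA to add: (35 − 13) = 22 mg/L × 63,400 L = 1395 g cyanuric acid.

1.39 kg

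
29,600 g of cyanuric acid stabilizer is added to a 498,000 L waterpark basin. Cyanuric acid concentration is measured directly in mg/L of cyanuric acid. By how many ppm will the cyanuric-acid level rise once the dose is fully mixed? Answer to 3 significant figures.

Rise: 29,600 g / 498,000 L × 1000 = 59.44 mg/L.

59.4 ppm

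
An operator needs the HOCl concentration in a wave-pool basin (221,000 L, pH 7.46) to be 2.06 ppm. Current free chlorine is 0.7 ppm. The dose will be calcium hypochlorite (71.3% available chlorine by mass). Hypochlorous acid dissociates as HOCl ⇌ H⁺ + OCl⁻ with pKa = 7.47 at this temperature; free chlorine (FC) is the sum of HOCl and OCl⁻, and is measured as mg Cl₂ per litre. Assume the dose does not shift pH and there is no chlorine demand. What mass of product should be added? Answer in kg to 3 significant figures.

1.05 kg

[OCl⁻]/[HOCl] = 10^(pH − pKa) = 10^(7.46 − 7.47) = 0.9772; fraction as HOCl = 1/(1 + 0.9772) = 0.5058.
Free chlorine required for 2.06 ppm HOCl: 2.06 / 0.5058 = 4.073 ppm.
FC to add: 4.073 − 0.7 = 3.373 mg/L as Cl₂.
Cl₂ equivalent: 3.373 mg/L × 221,000 L = 745.5 g.
Product at 71.3% available Cl: 745.5 / 0.713 = 1046 g.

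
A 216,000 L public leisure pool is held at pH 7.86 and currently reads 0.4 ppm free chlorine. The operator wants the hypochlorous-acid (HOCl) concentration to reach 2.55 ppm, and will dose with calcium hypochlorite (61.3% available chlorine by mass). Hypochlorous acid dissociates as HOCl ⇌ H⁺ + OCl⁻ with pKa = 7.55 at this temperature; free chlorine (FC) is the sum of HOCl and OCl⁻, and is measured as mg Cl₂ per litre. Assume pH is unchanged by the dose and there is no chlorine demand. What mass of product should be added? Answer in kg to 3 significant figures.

2.59 kg

[OCl⁻]/[HOCl] = 10^(pH − pKa) = 10^(7.86 − 7.55) = 2.042; fraction as HOCl = 1/(1 + 2.042) = 0.3288.
Free chlorine required for 2.55 ppm HOCl: 2.55 / 0.3288 = 7.756 ppm.
FC to add: 7.756 − 0.4 = 7.356 mg/L as Cl₂.
Cl₂ equivalent: 7.356 mg/L × 216,000 L = 1589 g.
Product at 61.3% available Cl: 1589 / 0.613 = 2592 g.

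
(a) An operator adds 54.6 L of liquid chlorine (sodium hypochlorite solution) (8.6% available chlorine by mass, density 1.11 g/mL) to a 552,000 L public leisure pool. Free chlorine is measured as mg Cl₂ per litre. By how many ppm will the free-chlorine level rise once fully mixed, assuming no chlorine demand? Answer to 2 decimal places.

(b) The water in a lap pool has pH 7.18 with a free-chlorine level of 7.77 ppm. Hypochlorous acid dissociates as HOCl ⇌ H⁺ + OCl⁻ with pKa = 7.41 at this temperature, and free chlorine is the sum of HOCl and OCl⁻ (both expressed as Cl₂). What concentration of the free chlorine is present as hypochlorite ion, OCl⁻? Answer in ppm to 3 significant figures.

(a) Mass of solution: 54.6 L × 1000 mL/L × 1.11 g/mL = 60,610 g.
(a) Available chlorine delivered: 60,610 g × 0.086 = 5212 g as Cl₂.
(a) Concentration rise: 5212 g / 552,000 L = 9.442 mg/L = 9.44 ppm.

(b) [OCl⁻]/[HOCl] = 10^(pH − pKa) = 10^(7.18 − 7.41) = 10^-0.23 = 0.5888.
(b) Fraction as HOCl = 1 / (1 + 0.5888) = 0.6294.
(b) OCl⁻ = (1 − 0.6294) × 7.77 ppm = 2.88 ppm.

(a) 9.44 ppm; (b) 2.88 ppm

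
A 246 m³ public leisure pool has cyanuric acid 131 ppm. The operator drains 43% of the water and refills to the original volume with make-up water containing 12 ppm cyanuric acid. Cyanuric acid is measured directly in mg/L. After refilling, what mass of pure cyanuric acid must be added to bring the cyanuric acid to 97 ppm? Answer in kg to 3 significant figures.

Volume: 246 m³ = 246,000 L.
After draining 43% and refilling: 131 × 0.57 + 12 × 0.43 = 79.83 ppm.
Deficit to target: 97 − 79.83 = 17.17 mg/L.
Mass: 17.17 mg/L × 246,000 L = 4224 g cyanuric acid.

4.22 kg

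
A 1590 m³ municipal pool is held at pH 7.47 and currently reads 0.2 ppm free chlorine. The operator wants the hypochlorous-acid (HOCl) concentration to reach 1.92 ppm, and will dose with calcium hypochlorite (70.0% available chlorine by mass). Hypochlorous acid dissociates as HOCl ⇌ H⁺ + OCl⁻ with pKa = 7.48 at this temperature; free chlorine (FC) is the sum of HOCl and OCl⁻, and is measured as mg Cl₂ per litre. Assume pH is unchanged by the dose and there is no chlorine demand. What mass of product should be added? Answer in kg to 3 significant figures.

Volume: 1590 m³ = 1,590,000 L.
[OCl⁻]/[HOCl] = 10^(pH − pKa) = 10^(7.47 − 7.48) = 0.9772; fraction as HOCl = 1/(1 + 0.9772) = 0.5058.
Free chlorine required for 1.92 ppm HOCl: 1.92 / 0.5058 = 3.796 ppm.
FC to add: 3.796 − 0.2 = 3.596 mg/L as Cl₂.
Cl₂ equivalent: 3.596 mg/L × 1,590,000 L = 5718 g.
Product at 70.0% available Cl: 5718 / 0.7 = 8169 g.

8.17 kg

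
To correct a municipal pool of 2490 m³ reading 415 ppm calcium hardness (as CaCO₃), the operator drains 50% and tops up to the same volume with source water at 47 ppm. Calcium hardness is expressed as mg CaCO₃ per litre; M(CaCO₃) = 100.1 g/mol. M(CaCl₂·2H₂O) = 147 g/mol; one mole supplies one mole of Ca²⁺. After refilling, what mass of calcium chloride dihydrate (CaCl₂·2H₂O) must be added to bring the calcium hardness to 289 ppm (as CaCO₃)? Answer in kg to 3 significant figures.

Volume: 2490 m³ = 2,490,000 L.
After draining 50% and refilling: 415 × 0.50 + 47 × 0.50 = 231 ppm.
Deficit to target: 289 − 231 = 58 mg/L.
As CaCO₃: 58 mg/L × 2,490,000 L = 144,400 g; ÷ 100.1 = 1443 mol Ca²⁺.
Mass: 1443 × 147 = 212,100 g.

212 kg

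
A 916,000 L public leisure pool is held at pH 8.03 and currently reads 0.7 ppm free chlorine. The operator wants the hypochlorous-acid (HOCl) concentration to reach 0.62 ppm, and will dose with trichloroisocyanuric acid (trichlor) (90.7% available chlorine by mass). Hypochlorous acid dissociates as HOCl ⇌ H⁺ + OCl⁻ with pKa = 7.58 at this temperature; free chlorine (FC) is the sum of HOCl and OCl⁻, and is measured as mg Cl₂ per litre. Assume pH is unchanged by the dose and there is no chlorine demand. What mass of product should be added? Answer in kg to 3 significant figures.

[OCl⁻]/[HOCl] = 10^(pH − pKa) = 10^(8.03 − 7.58) = 2.818; fraction as HOCl = 1/(1 + 2.818) = 0.2619.
Free chlorine required for 0.62 ppm HOCl: 0.62 / 0.2619 = 2.367 ppm.
FC to add: 2.367 − 0.7 = 1.667 mg/L as Cl₂.
Cl₂ equivalent: 1.667 mg/L × 916,000 L = 1527 g.
Product at 90.7% available Cl: 1527 / 0.907 = 1684 g.

1.68 kg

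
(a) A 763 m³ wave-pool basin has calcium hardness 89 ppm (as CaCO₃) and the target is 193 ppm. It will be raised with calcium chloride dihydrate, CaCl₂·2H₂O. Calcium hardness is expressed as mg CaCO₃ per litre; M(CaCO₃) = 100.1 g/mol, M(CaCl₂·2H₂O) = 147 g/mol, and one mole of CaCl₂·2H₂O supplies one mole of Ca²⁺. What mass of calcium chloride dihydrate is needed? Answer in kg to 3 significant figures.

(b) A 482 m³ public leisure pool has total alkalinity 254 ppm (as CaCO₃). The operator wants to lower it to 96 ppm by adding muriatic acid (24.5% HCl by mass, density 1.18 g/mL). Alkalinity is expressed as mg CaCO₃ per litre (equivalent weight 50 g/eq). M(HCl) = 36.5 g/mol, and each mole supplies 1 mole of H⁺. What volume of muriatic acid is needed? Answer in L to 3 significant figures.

(a) Volume: 763 m³ = 763,000 L.
(a) Hardness to add: (193 − 89) = 104 mg/L as CaCO₃ × 763,000 L = 79,350 g as CaCO₃.
(a) Moles of Ca²⁺ (1 mol Ca²⁺ ≡ 1 mol CaCO₃): 79,350 / 100.1 g/mol = 792.7 mol.
(a) Mass of CaCl₂·2H₂O: 792.7 × 147 = 116,500 g.

(b) Volume: 482 m³ = 482,000 L.
(b) Alkalinity to neutralize: (254 − 96) = 158 mg/L as CaCO₃ × 482,000 L = 76,160 g as CaCO₃.
(b) Equivalents of H⁺ required: 76,160 ÷ 50 g/eq = 1523 eq = 1523 mol HCl.
(b) Mass of HCl: 1523 × 36.5 = 55,590 g.
(b) Mass of 24.5% solution: 55,590 / 0.245 = 226,900 g.
(b) Volume: 226,900 g ÷ 1.18 g/mL = 192,300 mL.

(a) 117 kg; (b) 192 L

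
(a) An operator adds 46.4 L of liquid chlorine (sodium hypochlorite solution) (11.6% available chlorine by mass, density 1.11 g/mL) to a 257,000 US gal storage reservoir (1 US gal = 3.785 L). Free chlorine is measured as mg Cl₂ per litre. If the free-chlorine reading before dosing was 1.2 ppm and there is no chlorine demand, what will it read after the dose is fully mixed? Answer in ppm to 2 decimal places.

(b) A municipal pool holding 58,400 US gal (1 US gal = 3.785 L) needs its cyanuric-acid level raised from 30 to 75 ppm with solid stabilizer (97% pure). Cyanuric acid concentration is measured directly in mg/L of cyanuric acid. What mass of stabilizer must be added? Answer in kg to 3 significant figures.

(a) Volume: 257,000 US gal × 3.785 L/gal = 972,745 L.
(a) Mass of solution: 46.4 L × 1000 mL/L × 1.11 g/mL = 51,500 g.
(a) Available chlorine delivered: 51,500 g × 0.116 = 5974 g as Cl₂.
(a) Concentration rise: 5974 g / 972,745 L = 6.142 mg/L = 6.14 ppm.
(a) Final FC: 1.2 + 6.14 = 7.34 ppm.

(b) Volume: 58,400 US gal × 3.785 L/gal = 221,044 L.
(b) CYA to add: (75 − 30) = 45 mg/L × 221,044 L = 9947 g cyanuric acid.
(b) At 97% purity: 9947 / 0.97 = 10,250 g product.

(a) 7.34 ppm; (b) 10.3 kg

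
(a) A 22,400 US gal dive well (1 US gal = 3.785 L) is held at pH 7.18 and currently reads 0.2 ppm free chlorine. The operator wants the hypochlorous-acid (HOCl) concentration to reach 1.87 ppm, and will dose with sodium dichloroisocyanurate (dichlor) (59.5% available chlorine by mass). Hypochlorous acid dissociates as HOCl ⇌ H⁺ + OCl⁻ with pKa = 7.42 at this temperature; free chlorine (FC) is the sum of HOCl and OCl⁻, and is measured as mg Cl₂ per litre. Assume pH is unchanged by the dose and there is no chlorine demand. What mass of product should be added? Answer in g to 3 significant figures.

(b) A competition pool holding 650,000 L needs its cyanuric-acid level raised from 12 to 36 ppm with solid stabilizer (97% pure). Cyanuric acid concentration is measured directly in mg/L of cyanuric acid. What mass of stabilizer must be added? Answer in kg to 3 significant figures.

(a) 391 g; (b) 16.1 kg

(a) Volume: 22,400 US gal × 3.785 L/gal = 84,784 L.
(a) [OCl⁻]/[HOCl] = 10^(pH − pKa) = 10^(7.18 − 7.42) = 0.5754; fraction as HOCl = 1/(1 + 0.5754) = 0.6347.
(a) Free chlorine required for 1.87 ppm HOCl: 1.87 / 0.6347 = 2.946 ppm.
(a) FC to add: 2.946 − 0.2 = 2.746 mg/L as Cl₂.
(a) Cl₂ equivalent: 2.746 mg/L × 84,784 L = 232.8 g.
(a) Product at 59.5% available Cl: 232.8 / 0.595 = 391.3 g.

(b) CYA to add: (36 − 12) = 24 mg/L × 650,000 L = 15,600 g cyanuric acid.
(b) At 97% purity: 15,600 / 0.97 = 16,080 g product.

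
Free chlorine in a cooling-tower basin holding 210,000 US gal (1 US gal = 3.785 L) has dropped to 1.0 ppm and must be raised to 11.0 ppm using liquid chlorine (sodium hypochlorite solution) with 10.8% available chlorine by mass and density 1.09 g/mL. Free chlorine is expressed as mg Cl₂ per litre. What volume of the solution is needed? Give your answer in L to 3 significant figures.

Volume: 210,000 US gal × 3.785 L/gal = 794,850 L.
Chlorine deficit: 11.0 − 1.0 = 10 ppm = 10 mg/L as Cl₂.
Cl₂ equivalent needed: 10 mg/L × 794,850 L = 7,948,000 mg = 7948 g.
Product at 10.8% available chlorine: 7948 / 0.108 = 73,600 g.
Volume at density 1.09 g/mL: 73,600 g ÷ 1.09 g/mL = 67,520 mL.

67.5 L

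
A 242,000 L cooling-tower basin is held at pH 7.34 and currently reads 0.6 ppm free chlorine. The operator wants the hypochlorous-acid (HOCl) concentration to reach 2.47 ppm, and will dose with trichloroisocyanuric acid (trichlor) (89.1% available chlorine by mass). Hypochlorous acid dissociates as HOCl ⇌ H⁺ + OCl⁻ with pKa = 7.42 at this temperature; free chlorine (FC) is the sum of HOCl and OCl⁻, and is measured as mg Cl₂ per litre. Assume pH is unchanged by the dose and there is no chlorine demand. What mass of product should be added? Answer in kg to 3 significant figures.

1.07 kg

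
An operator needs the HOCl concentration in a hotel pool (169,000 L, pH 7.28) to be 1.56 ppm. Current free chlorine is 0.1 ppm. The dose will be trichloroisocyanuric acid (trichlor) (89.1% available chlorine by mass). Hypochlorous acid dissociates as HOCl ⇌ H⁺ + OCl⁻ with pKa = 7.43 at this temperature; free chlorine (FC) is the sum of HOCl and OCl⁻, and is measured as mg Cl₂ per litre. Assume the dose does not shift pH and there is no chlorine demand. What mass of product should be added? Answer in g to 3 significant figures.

[OCl⁻]/[HOCl] = 10^(pH − pKa) = 10^(7.28 − 7.43) = 0.7079; fraction as HOCl = 1/(1 + 0.7079) = 0.5855.
Free chlorine required for 1.56 ppm HOCl: 1.56 / 0.5855 = 2.664 ppm.
FC to add: 2.664 − 0.1 = 2.564 mg/L as Cl₂.
Cl₂ equivalent: 2.564 mg/L × 169,000 L = 433.4 g.
Product at 89.1% available Cl: 433.4 / 0.891 = 486.4 g.

486 g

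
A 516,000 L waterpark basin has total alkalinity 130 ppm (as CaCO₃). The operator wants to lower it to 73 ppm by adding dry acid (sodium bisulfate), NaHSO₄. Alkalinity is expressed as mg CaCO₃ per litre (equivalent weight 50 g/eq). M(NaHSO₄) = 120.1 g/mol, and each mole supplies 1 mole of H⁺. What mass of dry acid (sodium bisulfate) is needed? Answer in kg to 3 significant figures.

70.6 kg

Alkalinity to neutralize: (130 − 73) = 57 mg/L as CaCO₃ × 516,000 L = 29,410 g as CaCO₃.
Equivalents of H⁺ required: 29,410 ÷ 50 g/eq = 588.2 eq = 588.2 mol NaHSO₄.
Mass of NaHSO₄: 588.2 × 120.1 = 70,650 g.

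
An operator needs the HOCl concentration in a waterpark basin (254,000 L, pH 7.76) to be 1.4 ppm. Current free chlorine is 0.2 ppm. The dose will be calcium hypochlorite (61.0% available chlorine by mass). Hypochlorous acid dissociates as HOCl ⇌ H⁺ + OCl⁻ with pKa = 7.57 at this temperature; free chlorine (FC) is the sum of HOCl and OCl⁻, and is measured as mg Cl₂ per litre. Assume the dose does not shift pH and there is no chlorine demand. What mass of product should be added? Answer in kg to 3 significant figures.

[OCl⁻]/[HOCl] = 10^(pH − pKa) = 10^(7.76 − 7.57) = 1.549; fraction as HOCl = 1/(1 + 1.549) = 0.3923.
Free chlorine required for 1.4 ppm HOCl: 1.4 / 0.3923 = 3.568 ppm.
FC to add: 3.568 − 0.2 = 3.368 mg/L as Cl₂.
Cl₂ equivalent: 3.368 mg/L × 254,000 L = 855.6 g.
Product at 61.0% available Cl: 855.6 / 0.61 = 1403 g.

1.40 kg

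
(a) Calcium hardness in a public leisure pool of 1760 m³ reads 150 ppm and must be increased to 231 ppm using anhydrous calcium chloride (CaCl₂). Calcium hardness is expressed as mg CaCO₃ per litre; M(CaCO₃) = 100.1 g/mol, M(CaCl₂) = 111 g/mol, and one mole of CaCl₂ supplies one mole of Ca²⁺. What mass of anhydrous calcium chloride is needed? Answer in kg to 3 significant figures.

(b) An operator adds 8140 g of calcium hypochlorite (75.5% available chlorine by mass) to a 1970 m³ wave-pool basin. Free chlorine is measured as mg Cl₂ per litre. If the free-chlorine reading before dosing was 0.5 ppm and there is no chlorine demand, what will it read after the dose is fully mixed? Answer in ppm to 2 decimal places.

(a) 158 kg; (b) 3.62 ppm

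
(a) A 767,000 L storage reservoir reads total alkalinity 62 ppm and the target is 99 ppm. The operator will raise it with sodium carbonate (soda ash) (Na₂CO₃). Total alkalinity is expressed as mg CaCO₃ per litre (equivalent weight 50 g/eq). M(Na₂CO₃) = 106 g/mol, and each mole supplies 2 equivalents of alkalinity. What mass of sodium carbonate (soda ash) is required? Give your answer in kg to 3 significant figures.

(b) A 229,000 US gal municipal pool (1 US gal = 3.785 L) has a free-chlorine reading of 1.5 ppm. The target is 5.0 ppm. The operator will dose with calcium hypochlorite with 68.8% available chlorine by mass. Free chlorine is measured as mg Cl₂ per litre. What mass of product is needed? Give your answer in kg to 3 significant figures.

(a) 30.1 kg; (b) 4.41 kg

(a) Alkalinity to add: (99 − 62) = 37 mg/L as CaCO₃ × 767,000 L = 28,380 g as CaCO₃.
(a) Equivalents: 28,380 g ÷ 50 g/eq = 567.6 eq.
(a) Each mole of Na₂CO₃ supplies 2 eq, so 567.6 / 2 = 283.8 mol.
(a) Mass: 283.8 mol × 106 g/mol = 30,080 g.

(b) Volume: 229,000 US gal × 3.785 L/gal = 866,765 L.
(b) Chlorine deficit: 5.0 − 1.5 = 3.5 ppm = 3.5 mg/L as Cl₂.
(b) Cl₂ equivalent needed: 3.5 mg/L × 866,765 L = 3,034,000 mg = 3034 g.
(b) Product at 68.8% available chlorine: 3034 / 0.688 = 4409 g.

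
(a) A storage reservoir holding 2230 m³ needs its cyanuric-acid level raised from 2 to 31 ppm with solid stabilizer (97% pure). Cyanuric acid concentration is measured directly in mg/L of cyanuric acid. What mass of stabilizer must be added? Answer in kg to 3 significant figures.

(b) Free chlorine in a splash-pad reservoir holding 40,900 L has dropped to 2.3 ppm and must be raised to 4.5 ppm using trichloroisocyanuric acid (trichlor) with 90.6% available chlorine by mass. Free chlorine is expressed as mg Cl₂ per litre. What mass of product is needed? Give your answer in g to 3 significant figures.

(a) 66.7 kg; (b) 99.3 g

(a) Volume: 2230 m³ = 2,230,000 L.
(a) CYA to add: (31 − 2) = 29 mg/L × 2,230,000 L = 64,670 g cyanuric acid.
(a) At 97% purity: 64,670 / 0.97 = 66,670 g product.

(b) Chlorine deficit: 4.5 − 2.3 = 2.2 ppm = 2.2 mg/L as Cl₂.
(b) Cl₂ equivalent needed: 2.2 mg/L × 40,900 L = 89,980 mg = 89.98 g.
(b) Product at 90.6% available chlorine: 89.98 / 0.906 = 99.32 g.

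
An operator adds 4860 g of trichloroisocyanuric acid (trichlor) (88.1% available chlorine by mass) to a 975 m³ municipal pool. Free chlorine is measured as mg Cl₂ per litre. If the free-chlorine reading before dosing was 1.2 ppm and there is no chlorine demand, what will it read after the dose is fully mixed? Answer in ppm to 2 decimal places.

Volume: 975 m³ = 975,000 L.
Available chlorine delivered: 4860 g × 0.881 = 4282 g as Cl₂.
Concentration rise: 4282 g / 975,000 L = 4.391 mg/L = 4.39 ppm.
Final FC: 1.2 + 4.39 = 5.59 ppm.

5.59 ppm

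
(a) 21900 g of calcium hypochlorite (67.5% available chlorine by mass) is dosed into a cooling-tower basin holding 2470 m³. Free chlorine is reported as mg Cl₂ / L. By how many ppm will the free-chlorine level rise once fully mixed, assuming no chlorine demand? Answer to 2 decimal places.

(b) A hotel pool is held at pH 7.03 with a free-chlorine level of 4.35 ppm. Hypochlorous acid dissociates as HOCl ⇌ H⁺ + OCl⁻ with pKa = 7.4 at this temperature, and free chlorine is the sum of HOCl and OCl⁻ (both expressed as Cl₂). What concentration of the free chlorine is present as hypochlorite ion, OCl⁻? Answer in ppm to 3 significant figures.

(a) 5.98 ppm; (b) 1.30 ppm

(a) Volume: 2470 m³ = 2,470,000 L.
(a) Available chlorine delivered: 21,900 g × 0.675 = 14,780 g as Cl₂.
(a) Concentration rise: 14,780 g / 2,470,000 L = 5.985 mg/L = 5.98 ppm.

(b) [OCl⁻]/[HOCl] = 10^(pH − pKa) = 10^(7.03 − 7.4) = 10^-0.37 = 0.4266.
(b) Fraction as HOCl = 1 / (1 + 0.4266) = 0.701.
(b) OCl⁻ = (1 − 0.701) × 4.35 ppm = 1.301 ppm.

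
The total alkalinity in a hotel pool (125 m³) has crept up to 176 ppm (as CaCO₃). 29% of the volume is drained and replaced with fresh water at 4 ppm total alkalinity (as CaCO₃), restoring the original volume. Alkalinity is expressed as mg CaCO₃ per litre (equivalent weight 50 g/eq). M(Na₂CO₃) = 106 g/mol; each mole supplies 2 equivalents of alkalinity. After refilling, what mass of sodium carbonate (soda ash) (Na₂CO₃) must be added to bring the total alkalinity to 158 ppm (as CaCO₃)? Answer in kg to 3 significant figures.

Volume: 125 m³ = 125,000 L.
After draining 29% and refilling: 176 × 0.71 + 4 × 0.29 = 126.12 ppm.
Deficit to target: 158 − 126.12 = 31.88 mg/L.
As CaCO₃: 31.88 mg/L × 125,000 L = 3985 g; ÷ 50 g/eq ÷ 2 = 39.85 mol Na₂CO₃.
Mass: 39.85 × 106 = 4224 g.

4.22 kg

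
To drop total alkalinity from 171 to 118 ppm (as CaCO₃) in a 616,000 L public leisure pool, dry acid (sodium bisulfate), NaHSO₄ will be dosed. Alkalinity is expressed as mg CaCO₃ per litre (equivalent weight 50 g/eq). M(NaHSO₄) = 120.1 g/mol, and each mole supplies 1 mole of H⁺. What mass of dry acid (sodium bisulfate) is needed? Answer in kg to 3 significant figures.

78.4 kg

Alkalinity to neutralize: (171 − 118) = 53 mg/L as CaCO₃ × 616,000 L = 32,650 g as CaCO₃.
Equivalents of H⁺ required: 32,650 ÷ 50 g/eq = 653 eq = 653 mol NaHSO₄.
Mass of NaHSO₄: 653 × 120.1 = 78,420 g.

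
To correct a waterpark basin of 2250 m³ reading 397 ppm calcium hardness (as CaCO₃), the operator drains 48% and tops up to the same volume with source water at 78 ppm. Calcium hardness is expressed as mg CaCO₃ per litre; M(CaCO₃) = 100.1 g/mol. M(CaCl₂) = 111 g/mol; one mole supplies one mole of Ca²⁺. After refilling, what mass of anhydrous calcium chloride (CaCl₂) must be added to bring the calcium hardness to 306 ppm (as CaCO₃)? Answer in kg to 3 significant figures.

155 kg

Volume: 2250 m³ = 2,250,000 L.
After draining 48% and refilling: 397 × 0.52 + 78 × 0.48 = 243.88 ppm.
Deficit to target: 306 − 243.88 = 62.12 mg/L.
As CaCO₃: 62.12 mg/L × 2,250,000 L = 139,800 g; ÷ 100.1 = 1396 mol Ca²⁺.
Mass: 1396 × 111 = 155,000 g.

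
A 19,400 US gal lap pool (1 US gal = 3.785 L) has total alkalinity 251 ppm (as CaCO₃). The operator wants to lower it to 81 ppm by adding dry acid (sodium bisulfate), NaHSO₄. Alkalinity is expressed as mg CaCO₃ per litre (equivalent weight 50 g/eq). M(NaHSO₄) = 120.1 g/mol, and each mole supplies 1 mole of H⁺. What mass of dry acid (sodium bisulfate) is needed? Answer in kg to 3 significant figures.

Volume: 19,400 US gal × 3.785 L/gal = 73,429 L.
Alkalinity to neutralize: (251 − 81) = 170 mg/L as CaCO₃ × 73,429 L = 12,480 g as CaCO₃.
Equivalents of H⁺ required: 12,480 ÷ 50 g/eq = 249.7 eq = 249.7 mol NaHSO₄.
Mass of NaHSO₄: 249.7 × 120.1 = 29,980 g.

30.0 kg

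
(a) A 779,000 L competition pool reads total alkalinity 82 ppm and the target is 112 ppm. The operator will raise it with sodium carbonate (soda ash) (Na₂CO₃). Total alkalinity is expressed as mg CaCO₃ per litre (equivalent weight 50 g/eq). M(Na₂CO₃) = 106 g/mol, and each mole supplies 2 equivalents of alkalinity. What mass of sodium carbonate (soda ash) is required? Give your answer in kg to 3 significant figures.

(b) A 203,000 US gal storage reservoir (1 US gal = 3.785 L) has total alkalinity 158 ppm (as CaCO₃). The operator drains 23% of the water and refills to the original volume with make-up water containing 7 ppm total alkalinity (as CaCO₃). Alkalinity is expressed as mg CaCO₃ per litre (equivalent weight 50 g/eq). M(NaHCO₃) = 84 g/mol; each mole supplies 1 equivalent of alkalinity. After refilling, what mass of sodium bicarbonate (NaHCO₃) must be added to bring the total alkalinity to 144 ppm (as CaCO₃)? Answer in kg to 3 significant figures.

(a) Alkalinity to add: (112 − 82) = 30 mg/L as CaCO₃ × 779,000 L = 23,370 g as CaCO₃.
(a) Equivalents: 23,370 g ÷ 50 g/eq = 467.4 eq.
(a) Each mole of Na₂CO₃ supplies 2 eq, so 467.4 / 2 = 233.7 mol.
(a) Mass: 233.7 mol × 106 g/mol = 24,770 g.

(b) Volume: 203,000 US gal × 3.785 L/gal = 768,355 L.
(b) After draining 23% and refilling: 158 × 0.77 + 7 × 0.23 = 123.27 ppm.
(b) Deficit to target: 144 − 123.27 = 20.73 mg/L.
(b) As CaCO₃: 20.73 mg/L × 768,355 L = 15,930 g; ÷ 50 g/eq ÷ 1 = 318.6 mol NaHCO₃.
(b) Mass: 318.6 × 84 = 26,760 g.

(a) 24.8 kg; (b) 26.8 kg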